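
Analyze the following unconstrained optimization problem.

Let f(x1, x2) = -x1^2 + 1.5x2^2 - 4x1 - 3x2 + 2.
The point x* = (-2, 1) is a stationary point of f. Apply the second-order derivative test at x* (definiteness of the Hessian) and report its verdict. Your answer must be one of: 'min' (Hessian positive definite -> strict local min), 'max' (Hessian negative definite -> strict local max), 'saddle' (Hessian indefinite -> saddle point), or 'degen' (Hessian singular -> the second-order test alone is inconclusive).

Compute the Hessian H = grad^2 f:
  H = [[-2, 0], [0, 3]]
Verify stationarity: grad f(x*) = H x* + g = (0, 0).
Eigenvalues of H: -2, 3.
Eigenvalues have mixed signs, so H is indefinite -> x* is a saddle point.

saddle


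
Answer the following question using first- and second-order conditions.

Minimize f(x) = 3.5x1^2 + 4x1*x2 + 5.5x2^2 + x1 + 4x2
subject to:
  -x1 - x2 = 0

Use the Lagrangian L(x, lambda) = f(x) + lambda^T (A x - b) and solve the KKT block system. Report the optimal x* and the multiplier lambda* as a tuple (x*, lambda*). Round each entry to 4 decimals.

Form the Lagrangian:
  L(x, lambda) = (1/2) x^T Q x + c^T x + lambda^T (A x - b)
Stationarity (grad_x L = 0): Q x + c + A^T lambda = 0.
Primal feasibility: A x = b.

This gives the KKT block system:
  [ Q   A^T ] [ x     ]   [-c ]
  [ A    0  ] [ lambda ] = [ b ]

Solving the linear system:
  x*      = (0.3, -0.3)
  lambda* = (1.9)
  f(x*)   = -0.45

x* = (0.3, -0.3), lambda* = (1.9)


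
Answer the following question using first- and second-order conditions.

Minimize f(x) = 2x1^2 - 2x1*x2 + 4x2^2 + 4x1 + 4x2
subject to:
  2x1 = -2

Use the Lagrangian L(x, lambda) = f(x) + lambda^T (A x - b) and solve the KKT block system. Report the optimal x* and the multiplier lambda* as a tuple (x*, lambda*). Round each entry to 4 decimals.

Form the Lagrangian:
  L(x, lambda) = (1/2) x^T Q x + c^T x + lambda^T (A x - b)
Stationarity (grad_x L = 0): Q x + c + A^T lambda = 0.
Primal feasibility: A x = b.

This gives the KKT block system:
  [ Q   A^T ] [ x     ]   [-c ]
  [ A    0  ] [ lambda ] = [ b ]

Solving the linear system:
  x*      = (-1, -0.75)
  lambda* = (-0.75)
  f(x*)   = -4.25

x* = (-1, -0.75), lambda* = (-0.75)


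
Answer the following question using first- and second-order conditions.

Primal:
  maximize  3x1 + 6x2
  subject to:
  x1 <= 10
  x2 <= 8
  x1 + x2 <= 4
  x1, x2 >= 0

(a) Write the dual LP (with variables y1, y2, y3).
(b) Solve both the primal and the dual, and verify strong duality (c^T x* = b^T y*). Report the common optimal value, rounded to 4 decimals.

The standard primal-dual pair for 'max c^T x s.t. A x <= b, x >= 0' is:
  Dual:  min b^T y  s.t.  A^T y >= c,  y >= 0.

So the dual LP is:
  minimize  10y1 + 8y2 + 4y3
  subject to:
    y1 + y3 >= 3
    y2 + y3 >= 6
    y1, y2, y3 >= 0

Solving the primal: x* = (0, 4).
  primal value c^T x* = 24.
Solving the dual: y* = (0, 0, 6).
  dual value b^T y* = 24.
Strong duality: c^T x* = b^T y*. Confirmed.

24


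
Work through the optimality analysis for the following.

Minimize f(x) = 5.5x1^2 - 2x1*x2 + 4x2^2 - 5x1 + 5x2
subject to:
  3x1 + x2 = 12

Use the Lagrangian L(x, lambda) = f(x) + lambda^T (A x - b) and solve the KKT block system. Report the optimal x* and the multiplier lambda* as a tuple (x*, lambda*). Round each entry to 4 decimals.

Form the Lagrangian:
  L(x, lambda) = (1/2) x^T Q x + c^T x + lambda^T (A x - b)
Stationarity (grad_x L = 0): Q x + c + A^T lambda = 0.
Primal feasibility: A x = b.

This gives the KKT block system:
  [ Q   A^T ] [ x     ]   [-c ]
  [ A    0  ] [ lambda ] = [ b ]

Solving the linear system:
  x*      = (3.4947, 1.5158)
  lambda* = (-10.1368)
  f(x*)   = 55.8737

x* = (3.4947, 1.5158), lambda* = (-10.1368)


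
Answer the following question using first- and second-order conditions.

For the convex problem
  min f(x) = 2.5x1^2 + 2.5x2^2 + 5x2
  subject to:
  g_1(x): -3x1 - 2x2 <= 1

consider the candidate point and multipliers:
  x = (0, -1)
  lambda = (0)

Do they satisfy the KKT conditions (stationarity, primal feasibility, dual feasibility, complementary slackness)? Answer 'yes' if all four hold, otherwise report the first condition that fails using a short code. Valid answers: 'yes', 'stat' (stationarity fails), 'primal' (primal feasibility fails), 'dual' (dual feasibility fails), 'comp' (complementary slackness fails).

Gradient of f: grad f(x) = Q x + c = (0, 0)
Constraint values g_i(x) = a_i^T x - b_i:
  g_1((0, -1)) = 1
Stationarity residual: grad f(x) + sum_i lambda_i a_i = (0, 0)
  -> stationarity OK
Primal feasibility (all g_i <= 0): FAILS
Dual feasibility (all lambda_i >= 0): OK
Complementary slackness (lambda_i * g_i(x) = 0 for all i): OK

Verdict: the first failing condition is primal_feasibility -> primal.

primal


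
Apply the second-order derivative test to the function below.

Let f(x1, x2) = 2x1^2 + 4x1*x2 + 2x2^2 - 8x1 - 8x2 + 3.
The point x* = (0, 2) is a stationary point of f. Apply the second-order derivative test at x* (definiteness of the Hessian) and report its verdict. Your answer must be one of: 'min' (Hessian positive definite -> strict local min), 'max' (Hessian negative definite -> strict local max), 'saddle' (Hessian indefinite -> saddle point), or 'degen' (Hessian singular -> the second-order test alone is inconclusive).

Compute the Hessian H = grad^2 f:
  H = [[4, 4], [4, 4]]
Verify stationarity: grad f(x*) = H x* + g = (0, 0).
Eigenvalues of H: 0, 8.
H has a zero eigenvalue (singular; positive semidefinite but not definite), so H is neither positive definite, negative definite, nor indefinite. The second-order test alone is inconclusive -> degen.
(Indeed, f is constant along the null direction of H through x*, so x* is not a strict local extremum.)

degen


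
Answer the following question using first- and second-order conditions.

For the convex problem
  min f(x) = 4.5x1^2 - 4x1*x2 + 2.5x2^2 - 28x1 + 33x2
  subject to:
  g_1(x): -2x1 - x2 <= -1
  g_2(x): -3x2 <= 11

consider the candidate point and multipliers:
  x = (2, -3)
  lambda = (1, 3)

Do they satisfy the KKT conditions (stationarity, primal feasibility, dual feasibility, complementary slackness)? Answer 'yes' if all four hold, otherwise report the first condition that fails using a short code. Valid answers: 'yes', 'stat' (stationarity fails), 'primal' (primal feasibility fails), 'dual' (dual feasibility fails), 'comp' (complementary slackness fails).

Gradient of f: grad f(x) = Q x + c = (2, 10)
Constraint values g_i(x) = a_i^T x - b_i:
  g_1((2, -3)) = 0
  g_2((2, -3)) = -2
Stationarity residual: grad f(x) + sum_i lambda_i a_i = (0, 0)
  -> stationarity OK
Primal feasibility (all g_i <= 0): OK
Dual feasibility (all lambda_i >= 0): OK
Complementary slackness (lambda_i * g_i(x) = 0 for all i): FAILS

Verdict: the first failing condition is complementary_slackness -> comp.

comp


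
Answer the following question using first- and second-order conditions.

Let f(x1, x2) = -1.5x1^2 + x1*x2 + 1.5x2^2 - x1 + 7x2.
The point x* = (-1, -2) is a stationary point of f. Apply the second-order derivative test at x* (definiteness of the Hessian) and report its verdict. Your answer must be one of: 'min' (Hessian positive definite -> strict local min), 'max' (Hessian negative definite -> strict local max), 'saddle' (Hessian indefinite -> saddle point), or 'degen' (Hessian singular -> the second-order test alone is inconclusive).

Compute the Hessian H = grad^2 f:
  H = [[-3, 1], [1, 3]]
Verify stationarity: grad f(x*) = H x* + g = (0, 0).
Eigenvalues of H: -3.1623, 3.1623.
Eigenvalues have mixed signs, so H is indefinite -> x* is a saddle point.

saddle


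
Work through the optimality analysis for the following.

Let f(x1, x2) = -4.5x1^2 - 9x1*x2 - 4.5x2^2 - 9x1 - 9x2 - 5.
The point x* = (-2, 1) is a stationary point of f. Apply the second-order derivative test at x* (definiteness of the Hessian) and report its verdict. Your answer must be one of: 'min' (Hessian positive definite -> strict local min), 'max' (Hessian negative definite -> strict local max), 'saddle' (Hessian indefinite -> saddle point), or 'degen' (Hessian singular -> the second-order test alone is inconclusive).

Compute the Hessian H = grad^2 f:
  H = [[-9, -9], [-9, -9]]
Verify stationarity: grad f(x*) = H x* + g = (0, 0).
Eigenvalues of H: -18, 0.
H has a zero eigenvalue (singular; negative semidefinite but not definite), so H is neither positive definite, negative definite, nor indefinite. The second-order test alone is inconclusive -> degen.
(Indeed, f is constant along the null direction of H through x*, so x* is not a strict local extremum.)

degen


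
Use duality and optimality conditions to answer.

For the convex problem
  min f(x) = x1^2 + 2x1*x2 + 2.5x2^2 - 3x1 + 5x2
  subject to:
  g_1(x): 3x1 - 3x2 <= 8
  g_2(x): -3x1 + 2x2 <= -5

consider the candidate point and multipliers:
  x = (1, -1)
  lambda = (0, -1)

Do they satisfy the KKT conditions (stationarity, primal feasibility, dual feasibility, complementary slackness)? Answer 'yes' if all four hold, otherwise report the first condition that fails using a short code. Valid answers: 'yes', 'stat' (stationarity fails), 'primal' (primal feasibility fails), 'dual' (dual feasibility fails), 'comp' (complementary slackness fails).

Gradient of f: grad f(x) = Q x + c = (-3, 2)
Constraint values g_i(x) = a_i^T x - b_i:
  g_1((1, -1)) = -2
  g_2((1, -1)) = 0
Stationarity residual: grad f(x) + sum_i lambda_i a_i = (0, 0)
  -> stationarity OK
Primal feasibility (all g_i <= 0): OK
Dual feasibility (all lambda_i >= 0): FAILS
Complementary slackness (lambda_i * g_i(x) = 0 for all i): OK

Verdict: the first failing condition is dual_feasibility -> dual.

dual


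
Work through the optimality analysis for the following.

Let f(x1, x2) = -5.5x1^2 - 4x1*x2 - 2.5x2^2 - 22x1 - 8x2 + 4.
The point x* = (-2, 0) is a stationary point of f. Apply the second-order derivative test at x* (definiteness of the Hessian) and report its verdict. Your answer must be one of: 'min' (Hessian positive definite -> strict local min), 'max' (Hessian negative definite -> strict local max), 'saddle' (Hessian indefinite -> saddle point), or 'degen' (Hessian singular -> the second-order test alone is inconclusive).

Compute the Hessian H = grad^2 f:
  H = [[-11, -4], [-4, -5]]
Verify stationarity: grad f(x*) = H x* + g = (0, 0).
Eigenvalues of H: -13, -3.
Both eigenvalues < 0, so H is negative definite -> x* is a strict local max.

max


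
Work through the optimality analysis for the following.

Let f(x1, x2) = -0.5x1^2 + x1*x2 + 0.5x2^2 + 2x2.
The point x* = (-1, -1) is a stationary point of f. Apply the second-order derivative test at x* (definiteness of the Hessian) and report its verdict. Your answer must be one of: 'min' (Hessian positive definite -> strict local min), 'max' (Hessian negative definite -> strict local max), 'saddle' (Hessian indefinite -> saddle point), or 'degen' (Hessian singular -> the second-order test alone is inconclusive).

Compute the Hessian H = grad^2 f:
  H = [[-1, 1], [1, 1]]
Verify stationarity: grad f(x*) = H x* + g = (0, 0).
Eigenvalues of H: -1.4142, 1.4142.
Eigenvalues have mixed signs, so H is indefinite -> x* is a saddle point.

saddle


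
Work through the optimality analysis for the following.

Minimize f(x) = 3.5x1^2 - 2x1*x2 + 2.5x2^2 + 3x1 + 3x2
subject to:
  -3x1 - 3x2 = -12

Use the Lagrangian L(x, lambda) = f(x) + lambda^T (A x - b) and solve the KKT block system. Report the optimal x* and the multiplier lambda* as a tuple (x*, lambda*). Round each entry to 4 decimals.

Form the Lagrangian:
  L(x, lambda) = (1/2) x^T Q x + c^T x + lambda^T (A x - b)
Stationarity (grad_x L = 0): Q x + c + A^T lambda = 0.
Primal feasibility: A x = b.

This gives the KKT block system:
  [ Q   A^T ] [ x     ]   [-c ]
  [ A    0  ] [ lambda ] = [ b ]

Solving the linear system:
  x*      = (1.75, 2.25)
  lambda* = (3.5833)
  f(x*)   = 27.5

x* = (1.75, 2.25), lambda* = (3.5833)


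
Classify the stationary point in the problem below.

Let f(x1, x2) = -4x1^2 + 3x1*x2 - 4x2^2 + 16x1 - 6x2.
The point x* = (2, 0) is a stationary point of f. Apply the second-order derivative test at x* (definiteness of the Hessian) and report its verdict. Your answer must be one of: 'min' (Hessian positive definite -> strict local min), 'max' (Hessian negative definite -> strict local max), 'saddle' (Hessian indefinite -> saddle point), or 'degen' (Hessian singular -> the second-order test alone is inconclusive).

Compute the Hessian H = grad^2 f:
  H = [[-8, 3], [3, -8]]
Verify stationarity: grad f(x*) = H x* + g = (0, 0).
Eigenvalues of H: -11, -5.
Both eigenvalues < 0, so H is negative definite -> x* is a strict local max.

max


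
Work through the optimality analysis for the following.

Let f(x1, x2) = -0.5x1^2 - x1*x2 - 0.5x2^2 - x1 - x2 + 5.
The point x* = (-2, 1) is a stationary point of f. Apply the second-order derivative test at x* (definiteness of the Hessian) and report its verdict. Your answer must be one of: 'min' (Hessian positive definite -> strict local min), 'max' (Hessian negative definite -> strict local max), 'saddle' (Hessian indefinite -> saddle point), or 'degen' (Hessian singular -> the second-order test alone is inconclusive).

Compute the Hessian H = grad^2 f:
  H = [[-1, -1], [-1, -1]]
Verify stationarity: grad f(x*) = H x* + g = (0, 0).
Eigenvalues of H: -2, 0.
H has a zero eigenvalue (singular; negative semidefinite but not definite), so H is neither positive definite, negative definite, nor indefinite. The second-order test alone is inconclusive -> degen.
(Indeed, f is constant along the null direction of H through x*, so x* is not a strict local extremum.)

degen


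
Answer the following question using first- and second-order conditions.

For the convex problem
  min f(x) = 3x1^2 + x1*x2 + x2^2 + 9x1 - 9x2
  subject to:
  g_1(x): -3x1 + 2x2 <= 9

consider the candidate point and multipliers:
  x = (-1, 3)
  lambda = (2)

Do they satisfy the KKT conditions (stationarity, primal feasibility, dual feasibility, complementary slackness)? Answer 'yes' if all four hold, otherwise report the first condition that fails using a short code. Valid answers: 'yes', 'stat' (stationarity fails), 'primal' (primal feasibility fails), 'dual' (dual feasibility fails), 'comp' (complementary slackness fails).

Gradient of f: grad f(x) = Q x + c = (6, -4)
Constraint values g_i(x) = a_i^T x - b_i:
  g_1((-1, 3)) = 0
Stationarity residual: grad f(x) + sum_i lambda_i a_i = (0, 0)
  -> stationarity OK
Primal feasibility (all g_i <= 0): OK
Dual feasibility (all lambda_i >= 0): OK
Complementary slackness (lambda_i * g_i(x) = 0 for all i): OK

Verdict: yes, KKT holds.

yes


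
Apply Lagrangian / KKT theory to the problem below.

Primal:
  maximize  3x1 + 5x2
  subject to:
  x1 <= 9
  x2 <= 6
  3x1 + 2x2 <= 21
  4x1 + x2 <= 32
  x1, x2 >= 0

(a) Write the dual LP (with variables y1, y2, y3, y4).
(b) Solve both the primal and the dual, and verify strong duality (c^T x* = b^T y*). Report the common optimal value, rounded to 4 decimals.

The standard primal-dual pair for 'max c^T x s.t. A x <= b, x >= 0' is:
  Dual:  min b^T y  s.t.  A^T y >= c,  y >= 0.

So the dual LP is:
  minimize  9y1 + 6y2 + 21y3 + 32y4
  subject to:
    y1 + 3y3 + 4y4 >= 3
    y2 + 2y3 + y4 >= 5
    y1, y2, y3, y4 >= 0

Solving the primal: x* = (3, 6).
  primal value c^T x* = 39.
Solving the dual: y* = (0, 3, 1, 0).
  dual value b^T y* = 39.
Strong duality: c^T x* = b^T y*. Confirmed.

39


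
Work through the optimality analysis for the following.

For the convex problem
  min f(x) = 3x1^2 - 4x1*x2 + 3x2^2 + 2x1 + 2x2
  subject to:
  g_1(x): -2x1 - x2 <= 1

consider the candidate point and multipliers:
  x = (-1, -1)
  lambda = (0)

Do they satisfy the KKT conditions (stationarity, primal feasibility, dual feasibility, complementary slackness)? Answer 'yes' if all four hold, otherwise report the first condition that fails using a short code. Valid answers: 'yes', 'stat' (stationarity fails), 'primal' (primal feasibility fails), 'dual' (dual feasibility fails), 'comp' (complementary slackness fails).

Gradient of f: grad f(x) = Q x + c = (0, 0)
Constraint values g_i(x) = a_i^T x - b_i:
  g_1((-1, -1)) = 2
Stationarity residual: grad f(x) + sum_i lambda_i a_i = (0, 0)
  -> stationarity OK
Primal feasibility (all g_i <= 0): FAILS
Dual feasibility (all lambda_i >= 0): OK
Complementary slackness (lambda_i * g_i(x) = 0 for all i): OK

Verdict: the first failing condition is primal_feasibility -> primal.

primal


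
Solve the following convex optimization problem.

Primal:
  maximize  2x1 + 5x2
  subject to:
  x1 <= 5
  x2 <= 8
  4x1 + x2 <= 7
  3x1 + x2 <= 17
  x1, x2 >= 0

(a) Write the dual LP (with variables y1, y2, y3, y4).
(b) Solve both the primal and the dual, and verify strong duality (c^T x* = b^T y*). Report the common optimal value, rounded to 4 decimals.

The standard primal-dual pair for 'max c^T x s.t. A x <= b, x >= 0' is:
  Dual:  min b^T y  s.t.  A^T y >= c,  y >= 0.

So the dual LP is:
  minimize  5y1 + 8y2 + 7y3 + 17y4
  subject to:
    y1 + 4y3 + 3y4 >= 2
    y2 + y3 + y4 >= 5
    y1, y2, y3, y4 >= 0

Solving the primal: x* = (0, 7).
  primal value c^T x* = 35.
Solving the dual: y* = (0, 0, 5, 0).
  dual value b^T y* = 35.
Strong duality: c^T x* = b^T y*. Confirmed.

35


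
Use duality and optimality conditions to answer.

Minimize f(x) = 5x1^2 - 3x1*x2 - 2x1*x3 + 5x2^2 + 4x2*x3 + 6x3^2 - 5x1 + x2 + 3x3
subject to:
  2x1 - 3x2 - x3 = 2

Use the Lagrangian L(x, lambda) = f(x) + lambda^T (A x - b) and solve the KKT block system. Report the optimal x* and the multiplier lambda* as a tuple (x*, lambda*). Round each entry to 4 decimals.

Form the Lagrangian:
  L(x, lambda) = (1/2) x^T Q x + c^T x + lambda^T (A x - b)
Stationarity (grad_x L = 0): Q x + c + A^T lambda = 0.
Primal feasibility: A x = b.

This gives the KKT block system:
  [ Q   A^T ] [ x     ]   [-c ]
  [ A    0  ] [ lambda ] = [ b ]

Solving the linear system:
  x*      = (0.6394, -0.1808, -0.1788)
  lambda* = (-1.1471)
  f(x*)   = -0.81

x* = (0.6394, -0.1808, -0.1788), lambda* = (-1.1471)


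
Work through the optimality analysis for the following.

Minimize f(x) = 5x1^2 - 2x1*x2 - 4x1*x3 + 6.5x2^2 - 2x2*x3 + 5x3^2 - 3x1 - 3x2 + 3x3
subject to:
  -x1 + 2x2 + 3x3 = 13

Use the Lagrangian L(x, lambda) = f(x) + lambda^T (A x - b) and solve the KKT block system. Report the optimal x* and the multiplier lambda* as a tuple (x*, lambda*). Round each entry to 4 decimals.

Form the Lagrangian:
  L(x, lambda) = (1/2) x^T Q x + c^T x + lambda^T (A x - b)
Stationarity (grad_x L = 0): Q x + c + A^T lambda = 0.
Primal feasibility: A x = b.

This gives the KKT block system:
  [ Q   A^T ] [ x     ]   [-c ]
  [ A    0  ] [ lambda ] = [ b ]

Solving the linear system:
  x*      = (1.1698, 2.2453, 3.2264)
  lambda* = (-8.6981)
  f(x*)   = 56.2547

x* = (1.1698, 2.2453, 3.2264), lambda* = (-8.6981)


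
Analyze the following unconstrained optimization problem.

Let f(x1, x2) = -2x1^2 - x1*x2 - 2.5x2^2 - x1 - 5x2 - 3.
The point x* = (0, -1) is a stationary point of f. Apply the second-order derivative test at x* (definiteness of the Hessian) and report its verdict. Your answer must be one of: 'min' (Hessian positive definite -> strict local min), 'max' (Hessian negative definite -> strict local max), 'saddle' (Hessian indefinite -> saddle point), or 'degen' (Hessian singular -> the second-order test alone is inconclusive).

Compute the Hessian H = grad^2 f:
  H = [[-4, -1], [-1, -5]]
Verify stationarity: grad f(x*) = H x* + g = (0, 0).
Eigenvalues of H: -5.618, -3.382.
Both eigenvalues < 0, so H is negative definite -> x* is a strict local max.

max


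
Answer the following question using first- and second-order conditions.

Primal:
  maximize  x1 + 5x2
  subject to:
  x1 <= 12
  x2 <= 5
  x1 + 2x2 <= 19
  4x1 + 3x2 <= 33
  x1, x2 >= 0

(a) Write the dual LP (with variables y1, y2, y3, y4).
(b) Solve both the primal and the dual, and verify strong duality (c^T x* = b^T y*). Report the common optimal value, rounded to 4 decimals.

The standard primal-dual pair for 'max c^T x s.t. A x <= b, x >= 0' is:
  Dual:  min b^T y  s.t.  A^T y >= c,  y >= 0.

So the dual LP is:
  minimize  12y1 + 5y2 + 19y3 + 33y4
  subject to:
    y1 + y3 + 4y4 >= 1
    y2 + 2y3 + 3y4 >= 5
    y1, y2, y3, y4 >= 0

Solving the primal: x* = (4.5, 5).
  primal value c^T x* = 29.5.
Solving the dual: y* = (0, 4.25, 0, 0.25).
  dual value b^T y* = 29.5.
Strong duality: c^T x* = b^T y*. Confirmed.

29.5


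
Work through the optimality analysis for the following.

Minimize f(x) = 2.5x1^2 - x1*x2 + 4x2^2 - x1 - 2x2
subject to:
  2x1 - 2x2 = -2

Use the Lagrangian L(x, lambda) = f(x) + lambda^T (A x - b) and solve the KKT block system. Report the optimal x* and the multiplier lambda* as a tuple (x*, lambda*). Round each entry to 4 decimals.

Form the Lagrangian:
  L(x, lambda) = (1/2) x^T Q x + c^T x + lambda^T (A x - b)
Stationarity (grad_x L = 0): Q x + c + A^T lambda = 0.
Primal feasibility: A x = b.

This gives the KKT block system:
  [ Q   A^T ] [ x     ]   [-c ]
  [ A    0  ] [ lambda ] = [ b ]

Solving the linear system:
  x*      = (-0.3636, 0.6364)
  lambda* = (1.7273)
  f(x*)   = 1.2727

x* = (-0.3636, 0.6364), lambda* = (1.7273)


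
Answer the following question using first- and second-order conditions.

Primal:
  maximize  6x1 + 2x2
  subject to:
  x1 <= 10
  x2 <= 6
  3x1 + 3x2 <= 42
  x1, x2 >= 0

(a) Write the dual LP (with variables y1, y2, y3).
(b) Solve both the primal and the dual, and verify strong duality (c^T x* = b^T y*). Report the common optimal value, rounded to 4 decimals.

The standard primal-dual pair for 'max c^T x s.t. A x <= b, x >= 0' is:
  Dual:  min b^T y  s.t.  A^T y >= c,  y >= 0.

So the dual LP is:
  minimize  10y1 + 6y2 + 42y3
  subject to:
    y1 + 3y3 >= 6
    y2 + 3y3 >= 2
    y1, y2, y3 >= 0

Solving the primal: x* = (10, 4).
  primal value c^T x* = 68.
Solving the dual: y* = (4, 0, 0.6667).
  dual value b^T y* = 68.
Strong duality: c^T x* = b^T y*. Confirmed.

68


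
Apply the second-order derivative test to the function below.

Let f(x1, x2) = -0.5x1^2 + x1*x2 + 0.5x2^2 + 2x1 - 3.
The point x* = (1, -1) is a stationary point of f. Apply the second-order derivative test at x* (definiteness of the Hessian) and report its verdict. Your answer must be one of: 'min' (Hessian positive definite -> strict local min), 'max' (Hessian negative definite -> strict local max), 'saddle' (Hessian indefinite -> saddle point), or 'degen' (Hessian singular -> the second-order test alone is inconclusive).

Compute the Hessian H = grad^2 f:
  H = [[-1, 1], [1, 1]]
Verify stationarity: grad f(x*) = H x* + g = (0, 0).
Eigenvalues of H: -1.4142, 1.4142.
Eigenvalues have mixed signs, so H is indefinite -> x* is a saddle point.

saddle


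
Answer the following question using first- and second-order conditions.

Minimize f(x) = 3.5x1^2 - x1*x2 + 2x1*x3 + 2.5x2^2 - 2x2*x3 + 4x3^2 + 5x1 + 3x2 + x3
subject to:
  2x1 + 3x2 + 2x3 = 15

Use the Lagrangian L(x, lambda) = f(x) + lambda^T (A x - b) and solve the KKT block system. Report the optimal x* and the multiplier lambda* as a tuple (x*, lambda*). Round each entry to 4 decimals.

Form the Lagrangian:
  L(x, lambda) = (1/2) x^T Q x + c^T x + lambda^T (A x - b)
Stationarity (grad_x L = 0): Q x + c + A^T lambda = 0.
Primal feasibility: A x = b.

This gives the KKT block system:
  [ Q   A^T ] [ x     ]   [-c ]
  [ A    0  ] [ lambda ] = [ b ]

Solving the linear system:
  x*      = (0.7032, 3.3265, 1.8071)
  lambda* = (-5.105)
  f(x*)   = 45.9389

x* = (0.7032, 3.3265, 1.8071), lambda* = (-5.105)


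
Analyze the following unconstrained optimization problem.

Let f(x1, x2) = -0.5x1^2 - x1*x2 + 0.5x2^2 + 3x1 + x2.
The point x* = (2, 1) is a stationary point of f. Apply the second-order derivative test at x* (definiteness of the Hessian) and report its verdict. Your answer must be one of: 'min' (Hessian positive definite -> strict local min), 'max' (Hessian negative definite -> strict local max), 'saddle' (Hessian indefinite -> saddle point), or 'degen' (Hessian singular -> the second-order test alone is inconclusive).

Compute the Hessian H = grad^2 f:
  H = [[-1, -1], [-1, 1]]
Verify stationarity: grad f(x*) = H x* + g = (0, 0).
Eigenvalues of H: -1.4142, 1.4142.
Eigenvalues have mixed signs, so H is indefinite -> x* is a saddle point.

saddle


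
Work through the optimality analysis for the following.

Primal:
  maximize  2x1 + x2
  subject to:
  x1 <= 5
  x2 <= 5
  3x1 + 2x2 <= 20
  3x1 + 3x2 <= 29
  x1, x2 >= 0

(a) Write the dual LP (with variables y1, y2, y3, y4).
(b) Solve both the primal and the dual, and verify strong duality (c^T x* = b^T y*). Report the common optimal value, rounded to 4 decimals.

The standard primal-dual pair for 'max c^T x s.t. A x <= b, x >= 0' is:
  Dual:  min b^T y  s.t.  A^T y >= c,  y >= 0.

So the dual LP is:
  minimize  5y1 + 5y2 + 20y3 + 29y4
  subject to:
    y1 + 3y3 + 3y4 >= 2
    y2 + 2y3 + 3y4 >= 1
    y1, y2, y3, y4 >= 0

Solving the primal: x* = (5, 2.5).
  primal value c^T x* = 12.5.
Solving the dual: y* = (0.5, 0, 0.5, 0).
  dual value b^T y* = 12.5.
Strong duality: c^T x* = b^T y*. Confirmed.

12.5


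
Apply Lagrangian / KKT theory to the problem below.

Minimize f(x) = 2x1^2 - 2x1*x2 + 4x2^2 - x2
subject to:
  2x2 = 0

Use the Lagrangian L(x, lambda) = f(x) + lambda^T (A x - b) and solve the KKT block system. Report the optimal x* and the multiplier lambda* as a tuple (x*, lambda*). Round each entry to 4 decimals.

Form the Lagrangian:
  L(x, lambda) = (1/2) x^T Q x + c^T x + lambda^T (A x - b)
Stationarity (grad_x L = 0): Q x + c + A^T lambda = 0.
Primal feasibility: A x = b.

This gives the KKT block system:
  [ Q   A^T ] [ x     ]   [-c ]
  [ A    0  ] [ lambda ] = [ b ]

Solving the linear system:
  x*      = (0, 0)
  lambda* = (0.5)
  f(x*)   = 0

x* = (0, 0), lambda* = (0.5)


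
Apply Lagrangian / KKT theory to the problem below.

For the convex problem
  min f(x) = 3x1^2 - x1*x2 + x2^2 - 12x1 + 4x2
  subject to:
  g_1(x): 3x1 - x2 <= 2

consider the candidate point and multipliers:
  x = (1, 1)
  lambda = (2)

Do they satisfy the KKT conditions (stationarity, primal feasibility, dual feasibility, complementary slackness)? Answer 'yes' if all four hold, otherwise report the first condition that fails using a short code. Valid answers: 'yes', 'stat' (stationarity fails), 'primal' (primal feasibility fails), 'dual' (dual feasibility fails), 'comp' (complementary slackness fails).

Gradient of f: grad f(x) = Q x + c = (-7, 5)
Constraint values g_i(x) = a_i^T x - b_i:
  g_1((1, 1)) = 0
Stationarity residual: grad f(x) + sum_i lambda_i a_i = (-1, 3)
  -> stationarity FAILS
Primal feasibility (all g_i <= 0): OK
Dual feasibility (all lambda_i >= 0): OK
Complementary slackness (lambda_i * g_i(x) = 0 for all i): OK

Verdict: the first failing condition is stationarity -> stat.

stat


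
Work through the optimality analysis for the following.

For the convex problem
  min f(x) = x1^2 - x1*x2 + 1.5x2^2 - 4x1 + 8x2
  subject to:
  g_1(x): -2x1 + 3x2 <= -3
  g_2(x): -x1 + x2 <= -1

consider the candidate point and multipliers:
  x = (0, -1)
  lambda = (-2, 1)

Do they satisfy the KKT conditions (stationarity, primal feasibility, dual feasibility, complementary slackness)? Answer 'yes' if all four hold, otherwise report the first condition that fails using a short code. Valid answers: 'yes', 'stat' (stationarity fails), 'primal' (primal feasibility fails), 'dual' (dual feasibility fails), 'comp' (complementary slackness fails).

Gradient of f: grad f(x) = Q x + c = (-3, 5)
Constraint values g_i(x) = a_i^T x - b_i:
  g_1((0, -1)) = 0
  g_2((0, -1)) = 0
Stationarity residual: grad f(x) + sum_i lambda_i a_i = (0, 0)
  -> stationarity OK
Primal feasibility (all g_i <= 0): OK
Dual feasibility (all lambda_i >= 0): FAILS
Complementary slackness (lambda_i * g_i(x) = 0 for all i): OK

Verdict: the first failing condition is dual_feasibility -> dual.

dual


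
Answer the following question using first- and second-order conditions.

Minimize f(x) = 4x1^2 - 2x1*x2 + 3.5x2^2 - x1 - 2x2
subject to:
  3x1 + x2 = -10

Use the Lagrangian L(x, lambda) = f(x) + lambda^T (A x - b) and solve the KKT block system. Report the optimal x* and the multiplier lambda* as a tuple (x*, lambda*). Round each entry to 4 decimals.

Form the Lagrangian:
  L(x, lambda) = (1/2) x^T Q x + c^T x + lambda^T (A x - b)
Stationarity (grad_x L = 0): Q x + c + A^T lambda = 0.
Primal feasibility: A x = b.

This gives the KKT block system:
  [ Q   A^T ] [ x     ]   [-c ]
  [ A    0  ] [ lambda ] = [ b ]

Solving the linear system:
  x*      = (-2.8313, -1.506)
  lambda* = (6.8795)
  f(x*)   = 37.3193

x* = (-2.8313, -1.506), lambda* = (6.8795)


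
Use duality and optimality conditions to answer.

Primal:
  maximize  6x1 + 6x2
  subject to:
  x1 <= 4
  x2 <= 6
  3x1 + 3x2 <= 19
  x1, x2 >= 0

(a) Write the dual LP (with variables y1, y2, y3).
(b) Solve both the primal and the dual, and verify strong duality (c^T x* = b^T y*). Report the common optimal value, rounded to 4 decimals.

The standard primal-dual pair for 'max c^T x s.t. A x <= b, x >= 0' is:
  Dual:  min b^T y  s.t.  A^T y >= c,  y >= 0.

So the dual LP is:
  minimize  4y1 + 6y2 + 19y3
  subject to:
    y1 + 3y3 >= 6
    y2 + 3y3 >= 6
    y1, y2, y3 >= 0

Solving the primal: x* = (0.3333, 6).
  primal value c^T x* = 38.
Solving the dual: y* = (0, 0, 2).
  dual value b^T y* = 38.
Strong duality: c^T x* = b^T y*. Confirmed.

38


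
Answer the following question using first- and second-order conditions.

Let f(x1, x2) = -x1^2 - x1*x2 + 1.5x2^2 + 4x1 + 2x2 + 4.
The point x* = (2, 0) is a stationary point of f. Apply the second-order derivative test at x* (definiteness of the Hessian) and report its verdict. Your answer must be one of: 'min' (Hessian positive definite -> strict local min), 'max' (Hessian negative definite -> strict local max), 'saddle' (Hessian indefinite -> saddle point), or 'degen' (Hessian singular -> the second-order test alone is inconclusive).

Compute the Hessian H = grad^2 f:
  H = [[-2, -1], [-1, 3]]
Verify stationarity: grad f(x*) = H x* + g = (0, 0).
Eigenvalues of H: -2.1926, 3.1926.
Eigenvalues have mixed signs, so H is indefinite -> x* is a saddle point.

saddle


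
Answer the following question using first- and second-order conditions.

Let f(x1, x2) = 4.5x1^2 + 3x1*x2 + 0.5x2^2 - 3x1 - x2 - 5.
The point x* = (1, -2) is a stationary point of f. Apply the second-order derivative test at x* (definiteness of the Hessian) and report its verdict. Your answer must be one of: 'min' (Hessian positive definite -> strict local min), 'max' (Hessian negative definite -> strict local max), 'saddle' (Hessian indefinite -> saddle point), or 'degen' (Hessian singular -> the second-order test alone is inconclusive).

Compute the Hessian H = grad^2 f:
  H = [[9, 3], [3, 1]]
Verify stationarity: grad f(x*) = H x* + g = (0, 0).
Eigenvalues of H: 0, 10.
H has a zero eigenvalue (singular; positive semidefinite but not definite), so H is neither positive definite, negative definite, nor indefinite. The second-order test alone is inconclusive -> degen.
(Indeed, f is constant along the null direction of H through x*, so x* is not a strict local extremum.)

degen


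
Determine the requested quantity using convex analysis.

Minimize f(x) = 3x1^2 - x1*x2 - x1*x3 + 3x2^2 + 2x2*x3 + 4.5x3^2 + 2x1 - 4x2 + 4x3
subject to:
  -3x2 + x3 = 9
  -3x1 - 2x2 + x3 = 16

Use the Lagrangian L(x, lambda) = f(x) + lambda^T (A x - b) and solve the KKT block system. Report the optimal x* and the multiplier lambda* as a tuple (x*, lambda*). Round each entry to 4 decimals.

Form the Lagrangian:
  L(x, lambda) = (1/2) x^T Q x + c^T x + lambda^T (A x - b)
Stationarity (grad_x L = 0): Q x + c + A^T lambda = 0.
Primal feasibility: A x = b.

This gives the KKT block system:
  [ Q   A^T ] [ x     ]   [-c ]
  [ A    0  ] [ lambda ] = [ b ]

Solving the linear system:
  x*      = (-3.2658, -2.7973, 0.6082)
  lambda* = (-2.0103, -5.1352)
  f(x*)   = 53.673

x* = (-3.2658, -2.7973, 0.6082), lambda* = (-2.0103, -5.1352)


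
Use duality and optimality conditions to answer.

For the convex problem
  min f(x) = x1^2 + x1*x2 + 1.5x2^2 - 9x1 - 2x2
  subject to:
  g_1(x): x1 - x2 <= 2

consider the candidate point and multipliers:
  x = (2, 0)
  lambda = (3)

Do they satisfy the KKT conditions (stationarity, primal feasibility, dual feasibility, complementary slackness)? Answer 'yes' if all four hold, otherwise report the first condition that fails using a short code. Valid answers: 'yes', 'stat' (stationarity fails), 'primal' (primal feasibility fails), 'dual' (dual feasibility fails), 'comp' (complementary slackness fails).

Gradient of f: grad f(x) = Q x + c = (-5, 0)
Constraint values g_i(x) = a_i^T x - b_i:
  g_1((2, 0)) = 0
Stationarity residual: grad f(x) + sum_i lambda_i a_i = (-2, -3)
  -> stationarity FAILS
Primal feasibility (all g_i <= 0): OK
Dual feasibility (all lambda_i >= 0): OK
Complementary slackness (lambda_i * g_i(x) = 0 for all i): OK

Verdict: the first failing condition is stationarity -> stat.

stat


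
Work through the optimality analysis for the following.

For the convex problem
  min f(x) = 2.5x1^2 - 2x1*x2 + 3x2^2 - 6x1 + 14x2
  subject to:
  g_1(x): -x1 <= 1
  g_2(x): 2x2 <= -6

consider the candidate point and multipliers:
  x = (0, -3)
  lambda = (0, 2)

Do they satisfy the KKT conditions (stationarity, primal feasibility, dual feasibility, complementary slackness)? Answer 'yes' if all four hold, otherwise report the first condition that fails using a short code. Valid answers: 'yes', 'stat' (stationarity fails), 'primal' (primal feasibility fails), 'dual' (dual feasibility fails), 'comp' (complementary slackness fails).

Gradient of f: grad f(x) = Q x + c = (0, -4)
Constraint values g_i(x) = a_i^T x - b_i:
  g_1((0, -3)) = -1
  g_2((0, -3)) = 0
Stationarity residual: grad f(x) + sum_i lambda_i a_i = (0, 0)
  -> stationarity OK
Primal feasibility (all g_i <= 0): OK
Dual feasibility (all lambda_i >= 0): OK
Complementary slackness (lambda_i * g_i(x) = 0 for all i): OK

Verdict: yes, KKT holds.

yes


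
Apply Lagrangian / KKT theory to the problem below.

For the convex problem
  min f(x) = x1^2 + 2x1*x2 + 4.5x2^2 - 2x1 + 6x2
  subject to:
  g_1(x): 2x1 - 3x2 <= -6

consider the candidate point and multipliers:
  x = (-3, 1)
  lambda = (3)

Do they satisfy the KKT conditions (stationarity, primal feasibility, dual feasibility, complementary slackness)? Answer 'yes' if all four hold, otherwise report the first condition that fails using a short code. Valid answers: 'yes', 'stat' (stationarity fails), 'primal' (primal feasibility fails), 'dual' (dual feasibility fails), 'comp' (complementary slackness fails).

Gradient of f: grad f(x) = Q x + c = (-6, 9)
Constraint values g_i(x) = a_i^T x - b_i:
  g_1((-3, 1)) = -3
Stationarity residual: grad f(x) + sum_i lambda_i a_i = (0, 0)
  -> stationarity OK
Primal feasibility (all g_i <= 0): OK
Dual feasibility (all lambda_i >= 0): OK
Complementary slackness (lambda_i * g_i(x) = 0 for all i): FAILS

Verdict: the first failing condition is complementary_slackness -> comp.

comp


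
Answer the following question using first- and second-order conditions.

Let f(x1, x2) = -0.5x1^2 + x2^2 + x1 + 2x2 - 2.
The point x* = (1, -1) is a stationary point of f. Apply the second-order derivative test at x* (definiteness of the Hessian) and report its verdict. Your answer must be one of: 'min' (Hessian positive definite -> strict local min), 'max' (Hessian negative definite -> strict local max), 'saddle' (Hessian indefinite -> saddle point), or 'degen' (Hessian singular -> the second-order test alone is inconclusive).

Compute the Hessian H = grad^2 f:
  H = [[-1, 0], [0, 2]]
Verify stationarity: grad f(x*) = H x* + g = (0, 0).
Eigenvalues of H: -1, 2.
Eigenvalues have mixed signs, so H is indefinite -> x* is a saddle point.

saddle


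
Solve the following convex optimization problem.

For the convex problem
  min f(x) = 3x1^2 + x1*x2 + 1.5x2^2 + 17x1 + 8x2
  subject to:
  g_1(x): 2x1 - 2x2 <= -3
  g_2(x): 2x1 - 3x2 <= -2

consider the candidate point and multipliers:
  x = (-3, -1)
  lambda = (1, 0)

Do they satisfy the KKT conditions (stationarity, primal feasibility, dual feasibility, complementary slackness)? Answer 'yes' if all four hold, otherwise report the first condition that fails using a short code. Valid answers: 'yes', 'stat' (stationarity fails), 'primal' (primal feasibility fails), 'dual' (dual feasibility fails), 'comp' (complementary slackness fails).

Gradient of f: grad f(x) = Q x + c = (-2, 2)
Constraint values g_i(x) = a_i^T x - b_i:
  g_1((-3, -1)) = -1
  g_2((-3, -1)) = -1
Stationarity residual: grad f(x) + sum_i lambda_i a_i = (0, 0)
  -> stationarity OK
Primal feasibility (all g_i <= 0): OK
Dual feasibility (all lambda_i >= 0): OK
Complementary slackness (lambda_i * g_i(x) = 0 for all i): FAILS

Verdict: the first failing condition is complementary_slackness -> comp.

comp


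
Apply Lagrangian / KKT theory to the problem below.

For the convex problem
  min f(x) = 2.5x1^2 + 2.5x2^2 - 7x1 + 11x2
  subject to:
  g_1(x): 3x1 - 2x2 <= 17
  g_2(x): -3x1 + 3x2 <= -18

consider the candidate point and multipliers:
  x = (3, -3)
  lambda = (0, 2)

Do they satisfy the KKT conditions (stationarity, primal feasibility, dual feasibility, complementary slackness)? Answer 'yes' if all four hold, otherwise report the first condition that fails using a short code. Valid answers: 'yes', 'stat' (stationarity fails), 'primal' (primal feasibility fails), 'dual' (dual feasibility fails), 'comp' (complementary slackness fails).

Gradient of f: grad f(x) = Q x + c = (8, -4)
Constraint values g_i(x) = a_i^T x - b_i:
  g_1((3, -3)) = -2
  g_2((3, -3)) = 0
Stationarity residual: grad f(x) + sum_i lambda_i a_i = (2, 2)
  -> stationarity FAILS
Primal feasibility (all g_i <= 0): OK
Dual feasibility (all lambda_i >= 0): OK
Complementary slackness (lambda_i * g_i(x) = 0 for all i): OK

Verdict: the first failing condition is stationarity -> stat.

stat


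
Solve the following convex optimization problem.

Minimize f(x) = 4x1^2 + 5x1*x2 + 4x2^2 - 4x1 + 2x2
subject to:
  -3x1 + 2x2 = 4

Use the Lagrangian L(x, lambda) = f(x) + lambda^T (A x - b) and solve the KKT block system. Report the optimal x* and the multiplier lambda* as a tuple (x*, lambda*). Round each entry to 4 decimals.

Form the Lagrangian:
  L(x, lambda) = (1/2) x^T Q x + c^T x + lambda^T (A x - b)
Stationarity (grad_x L = 0): Q x + c + A^T lambda = 0.
Primal feasibility: A x = b.

This gives the KKT block system:
  [ Q   A^T ] [ x     ]   [-c ]
  [ A    0  ] [ lambda ] = [ b ]

Solving the linear system:
  x*      = (-0.8049, 0.7927)
  lambda* = (-2.1585)
  f(x*)   = 6.7195

x* = (-0.8049, 0.7927), lambda* = (-2.1585)


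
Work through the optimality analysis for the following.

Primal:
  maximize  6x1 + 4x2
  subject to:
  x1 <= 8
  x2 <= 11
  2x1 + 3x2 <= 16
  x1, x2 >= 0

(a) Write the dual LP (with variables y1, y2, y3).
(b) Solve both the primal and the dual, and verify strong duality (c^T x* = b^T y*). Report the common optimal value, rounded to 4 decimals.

The standard primal-dual pair for 'max c^T x s.t. A x <= b, x >= 0' is:
  Dual:  min b^T y  s.t.  A^T y >= c,  y >= 0.

So the dual LP is:
  minimize  8y1 + 11y2 + 16y3
  subject to:
    y1 + 2y3 >= 6
    y2 + 3y3 >= 4
    y1, y2, y3 >= 0

Solving the primal: x* = (8, 0).
  primal value c^T x* = 48.
Solving the dual: y* = (3.3333, 0, 1.3333).
  dual value b^T y* = 48.
Strong duality: c^T x* = b^T y*. Confirmed.

48


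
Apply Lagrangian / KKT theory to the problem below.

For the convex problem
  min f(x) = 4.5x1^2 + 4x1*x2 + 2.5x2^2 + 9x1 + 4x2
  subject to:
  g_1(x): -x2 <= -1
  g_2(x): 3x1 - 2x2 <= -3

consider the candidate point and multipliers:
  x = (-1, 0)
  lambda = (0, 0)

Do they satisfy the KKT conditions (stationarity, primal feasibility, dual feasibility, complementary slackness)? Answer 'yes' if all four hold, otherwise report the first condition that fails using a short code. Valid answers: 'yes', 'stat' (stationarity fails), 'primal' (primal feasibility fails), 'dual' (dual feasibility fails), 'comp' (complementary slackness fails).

Gradient of f: grad f(x) = Q x + c = (0, 0)
Constraint values g_i(x) = a_i^T x - b_i:
  g_1((-1, 0)) = 1
  g_2((-1, 0)) = 0
Stationarity residual: grad f(x) + sum_i lambda_i a_i = (0, 0)
  -> stationarity OK
Primal feasibility (all g_i <= 0): FAILS
Dual feasibility (all lambda_i >= 0): OK
Complementary slackness (lambda_i * g_i(x) = 0 for all i): OK

Verdict: the first failing condition is primal_feasibility -> primal.

primal
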